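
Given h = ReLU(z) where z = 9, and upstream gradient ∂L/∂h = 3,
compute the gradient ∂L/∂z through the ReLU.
∂L/∂z = 3

h = ReLU(9) = 9
Since z > 0: ∂h/∂z = 1
∂L/∂z = ∂L/∂h · ∂h/∂z = 3 × 1 = 3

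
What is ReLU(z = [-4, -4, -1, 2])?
h = [0, 0, 0, 2]

ReLU applied element-wise: max(0,-4)=0, max(0,-4)=0, max(0,-1)=0, max(0,2)=2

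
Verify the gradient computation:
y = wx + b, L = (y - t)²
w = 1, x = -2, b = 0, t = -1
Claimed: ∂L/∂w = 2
Incorrect

y = (1)(-2) + 0 = -2
∂L/∂y = 2(y - t) = 2(-2 - -1) = -2
∂y/∂w = x = -2
∂L/∂w = -2 × -2 = 4

Claimed value: 2
Incorrect: The correct gradient is 4.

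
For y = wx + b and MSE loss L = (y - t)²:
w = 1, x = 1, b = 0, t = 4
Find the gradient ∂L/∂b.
∂L/∂b = -6

y = wx + b = (1)(1) + 0 = 1
∂L/∂y = 2(y - t) = 2(1 - 4) = -6
∂y/∂b = 1
∂L/∂b = ∂L/∂y · ∂y/∂b = -6 × 1 = -6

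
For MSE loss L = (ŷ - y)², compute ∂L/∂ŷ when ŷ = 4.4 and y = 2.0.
∂L/∂ŷ = 4.8

∂L/∂ŷ = 2(ŷ - y) = 2(4.4 - 2.0) = 2(2.4) = 4.8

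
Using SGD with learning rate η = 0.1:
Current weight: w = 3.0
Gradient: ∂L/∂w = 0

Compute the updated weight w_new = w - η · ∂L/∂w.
w_new = 3

w_new = w - η·∂L/∂w = 3.0 - 0.1×(0) = 3.0 - (0) = 3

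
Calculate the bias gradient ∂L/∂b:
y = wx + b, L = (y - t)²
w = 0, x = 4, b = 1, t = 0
∂L/∂b = 2

y = wx + b = (0)(4) + 1 = 1
∂L/∂y = 2(y - t) = 2(1 - 0) = 2
∂y/∂b = 1
∂L/∂b = ∂L/∂y · ∂y/∂b = 2 × 1 = 2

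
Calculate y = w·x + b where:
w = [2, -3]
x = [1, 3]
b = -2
y = -9

y = (2)(1) + (-3)(3) + -2 = -9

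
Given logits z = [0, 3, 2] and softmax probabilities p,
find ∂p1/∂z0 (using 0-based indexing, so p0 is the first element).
∂p1/∂z0 = -0.02477

p = softmax(z) = [0.03512, 0.7054, 0.2595]
p1 = 0.7054, p0 = 0.03512

∂p1/∂z0 = -p1 × p0 = -0.7054 × 0.03512 = -0.02477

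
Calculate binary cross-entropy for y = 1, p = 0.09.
L = 2.408

L = -1·log(0.09) - 0·log(0.91) = -log(0.09) = 2.408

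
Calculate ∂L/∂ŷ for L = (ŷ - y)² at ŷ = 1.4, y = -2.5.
∂L/∂ŷ = 7.8

∂L/∂ŷ = 2(ŷ - y) = 2(1.4 - -2.5) = 2(3.9) = 7.8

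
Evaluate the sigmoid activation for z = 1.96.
0.8765

sigmoid(1.96) = 1/(1 + e^(-1.96)) = 1/(1 + 0.1409) = 0.8765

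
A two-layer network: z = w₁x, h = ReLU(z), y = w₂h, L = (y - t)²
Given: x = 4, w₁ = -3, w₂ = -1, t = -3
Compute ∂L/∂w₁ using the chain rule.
∂L/∂w₁ = 0

Forward pass:
z = w₁x = -3×4 = -12
h = ReLU(-12) = 0
y = w₂h = -1×0 = 0

Backward pass:
∂L/∂y = 2(y - t) = 2(0 - -3) = 6
∂y/∂h = w₂ = -1
∂h/∂z = 0 (ReLU derivative)
∂z/∂w₁ = x = 4

∂L/∂w₁ = 6 × -1 × 0 × 4 = 0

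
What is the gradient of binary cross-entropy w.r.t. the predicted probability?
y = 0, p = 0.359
∂L/∂p = 1.56

∂L/∂p = -y/p + (1-y)/(1-p) = 0 + 1/0.641 = 1.56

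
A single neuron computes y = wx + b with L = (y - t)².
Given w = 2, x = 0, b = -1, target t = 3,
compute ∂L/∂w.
∂L/∂w = 0

y = wx + b = (2)(0) + -1 = -1
∂L/∂y = 2(y - t) = 2(-1 - 3) = -8
∂y/∂w = x = 0
∂L/∂w = ∂L/∂y · ∂y/∂w = -8 × 0 = 0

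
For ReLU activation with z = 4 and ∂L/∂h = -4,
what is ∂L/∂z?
∂L/∂z = -4

h = ReLU(4) = 4
Since z > 0: ∂h/∂z = 1
∂L/∂z = ∂L/∂h · ∂h/∂z = -4 × 1 = -4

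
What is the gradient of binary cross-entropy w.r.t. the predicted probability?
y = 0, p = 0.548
∂L/∂p = 2.212

∂L/∂p = -y/p + (1-y)/(1-p) = 0 + 1/0.452 = 2.212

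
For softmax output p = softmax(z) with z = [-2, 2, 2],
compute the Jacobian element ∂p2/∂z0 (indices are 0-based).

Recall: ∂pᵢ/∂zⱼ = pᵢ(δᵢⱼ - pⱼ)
∂p2/∂z0 = -0.004496

p = softmax(z) = [0.009075, 0.4955, 0.4955]
p2 = 0.4955, p0 = 0.009075

∂p2/∂z0 = -p2 × p0 = -0.4955 × 0.009075 = -0.004496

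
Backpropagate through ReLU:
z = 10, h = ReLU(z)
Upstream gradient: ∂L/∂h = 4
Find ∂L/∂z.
∂L/∂z = 4

h = ReLU(10) = 10
Since z > 0: ∂h/∂z = 1
∂L/∂z = ∂L/∂h · ∂h/∂z = 4 × 1 = 4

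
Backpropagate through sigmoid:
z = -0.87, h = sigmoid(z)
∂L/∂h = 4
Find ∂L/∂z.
∂L/∂z = 0.8323

σ(-0.87) = 0.2953
σ'(-0.87) = σ(-0.87)(1 - σ(-0.87)) = 0.2953 × 0.7047 = 0.2081
∂L/∂z = ∂L/∂h · σ'(z) = 4 × 0.2081 = 0.8323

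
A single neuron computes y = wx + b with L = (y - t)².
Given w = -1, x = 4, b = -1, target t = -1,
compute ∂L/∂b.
∂L/∂b = -8

y = wx + b = (-1)(4) + -1 = -5
∂L/∂y = 2(y - t) = 2(-5 - -1) = -8
∂y/∂b = 1
∂L/∂b = ∂L/∂y · ∂y/∂b = -8 × 1 = -8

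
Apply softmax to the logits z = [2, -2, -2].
p = [0.9647, 0.0177, 0.0177]

exp(z) = [7.389, 0.1353, 0.1353]
Sum = 7.66
p = [0.9647, 0.0177, 0.0177]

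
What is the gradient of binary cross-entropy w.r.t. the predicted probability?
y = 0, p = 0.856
∂L/∂p = 6.944

∂L/∂p = -y/p + (1-y)/(1-p) = 0 + 1/0.144 = 6.944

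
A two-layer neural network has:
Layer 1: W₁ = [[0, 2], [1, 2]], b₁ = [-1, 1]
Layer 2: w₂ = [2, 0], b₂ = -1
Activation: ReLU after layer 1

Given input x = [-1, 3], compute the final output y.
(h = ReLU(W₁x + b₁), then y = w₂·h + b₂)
y = 9

Layer 1 pre-activation: z₁ = [5, 6]
After ReLU: h = [5, 6]
Layer 2 output: y = 2×5 + 0×6 + -1 = 9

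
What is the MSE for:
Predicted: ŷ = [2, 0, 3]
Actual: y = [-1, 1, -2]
MSE = 11.67

MSE = (1/3)((2--1)² + (0-1)² + (3--2)²) = (1/3)(9 + 1 + 25) = 11.67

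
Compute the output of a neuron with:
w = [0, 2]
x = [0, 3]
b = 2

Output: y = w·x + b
y = 8

y = (0)(0) + (2)(3) + 2 = 8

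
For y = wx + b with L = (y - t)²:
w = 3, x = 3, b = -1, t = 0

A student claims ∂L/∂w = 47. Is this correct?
Incorrect

y = (3)(3) + -1 = 8
∂L/∂y = 2(y - t) = 2(8 - 0) = 16
∂y/∂w = x = 3
∂L/∂w = 16 × 3 = 48

Claimed value: 47
Incorrect: The correct gradient is 48.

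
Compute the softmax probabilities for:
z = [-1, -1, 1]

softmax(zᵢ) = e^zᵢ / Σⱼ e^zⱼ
p = [0.1065, 0.1065, 0.787]

exp(z) = [0.3679, 0.3679, 2.718]
Sum = 3.454
p = [0.1065, 0.1065, 0.787]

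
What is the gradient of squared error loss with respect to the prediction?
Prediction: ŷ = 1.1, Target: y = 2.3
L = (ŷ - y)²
∂L/∂ŷ = -2.4

∂L/∂ŷ = 2(ŷ - y) = 2(1.1 - 2.3) = 2(-1.2) = -2.4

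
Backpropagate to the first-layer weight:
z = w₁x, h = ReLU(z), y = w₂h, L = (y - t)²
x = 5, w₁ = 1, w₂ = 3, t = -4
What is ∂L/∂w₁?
∂L/∂w₁ = 570

Forward pass:
z = w₁x = 1×5 = 5
h = ReLU(5) = 5
y = w₂h = 3×5 = 15

Backward pass:
∂L/∂y = 2(y - t) = 2(15 - -4) = 38
∂y/∂h = w₂ = 3
∂h/∂z = 1 (ReLU derivative)
∂z/∂w₁ = x = 5

∂L/∂w₁ = 38 × 3 × 1 × 5 = 570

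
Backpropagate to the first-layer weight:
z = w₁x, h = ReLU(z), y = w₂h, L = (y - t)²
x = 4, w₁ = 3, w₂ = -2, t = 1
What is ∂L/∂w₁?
∂L/∂w₁ = 400

Forward pass:
z = w₁x = 3×4 = 12
h = ReLU(12) = 12
y = w₂h = -2×12 = -24

Backward pass:
∂L/∂y = 2(y - t) = 2(-24 - 1) = -50
∂y/∂h = w₂ = -2
∂h/∂z = 1 (ReLU derivative)
∂z/∂w₁ = x = 4

∂L/∂w₁ = -50 × -2 × 1 × 4 = 400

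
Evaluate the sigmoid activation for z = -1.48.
0.1854

sigmoid(-1.48) = 1/(1 + e^(1.48)) = 1/(1 + 4.393) = 0.1854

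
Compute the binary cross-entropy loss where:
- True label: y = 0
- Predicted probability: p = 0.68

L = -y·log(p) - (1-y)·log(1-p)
L = 1.139

L = -0·log(0.68) - 1·log(0.32) = -log(0.32) = 1.139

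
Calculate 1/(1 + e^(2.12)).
0.1072

sigmoid(-2.12) = 1/(1 + e^(2.12)) = 1/(1 + 8.331) = 0.1072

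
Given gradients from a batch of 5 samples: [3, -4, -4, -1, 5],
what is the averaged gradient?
Average gradient = -0.2

Average = (1/5)(3 + -4 + -4 + -1 + 5) = -1/5 = -0.2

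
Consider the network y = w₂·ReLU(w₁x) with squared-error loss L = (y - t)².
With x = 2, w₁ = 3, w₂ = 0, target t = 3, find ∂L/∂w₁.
∂L/∂w₁ = 0

Forward pass:
z = w₁x = 3×2 = 6
h = ReLU(6) = 6
y = w₂h = 0×6 = 0

Backward pass:
∂L/∂y = 2(y - t) = 2(0 - 3) = -6
∂y/∂h = w₂ = 0
∂h/∂z = 1 (ReLU derivative)
∂z/∂w₁ = x = 2

∂L/∂w₁ = -6 × 0 × 1 × 2 = 0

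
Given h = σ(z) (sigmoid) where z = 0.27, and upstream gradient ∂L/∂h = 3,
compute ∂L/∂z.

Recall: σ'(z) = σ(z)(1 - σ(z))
∂L/∂z = 0.7365

σ(0.27) = 0.5671
σ'(0.27) = σ(0.27)(1 - σ(0.27)) = 0.5671 × 0.4329 = 0.2455
∂L/∂z = ∂L/∂h · σ'(z) = 3 × 0.2455 = 0.7365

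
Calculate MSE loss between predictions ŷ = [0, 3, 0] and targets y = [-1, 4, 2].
MSE = 2

MSE = (1/3)((0--1)² + (3-4)² + (0-2)²) = (1/3)(1 + 1 + 4) = 2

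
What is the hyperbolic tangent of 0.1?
0.09967

tanh(0.1) = (e^(0.1) - e^(-0.1))/(e^(0.1) + e^(-0.1)) = 0.09967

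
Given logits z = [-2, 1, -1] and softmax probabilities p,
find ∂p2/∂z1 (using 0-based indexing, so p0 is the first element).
∂p2/∂z1 = -0.09636

p = softmax(z) = [0.04201, 0.8438, 0.1142]
p2 = 0.1142, p1 = 0.8438

∂p2/∂z1 = -p2 × p1 = -0.1142 × 0.8438 = -0.09636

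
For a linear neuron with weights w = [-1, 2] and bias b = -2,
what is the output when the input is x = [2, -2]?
y = -8

y = (-1)(2) + (2)(-2) + -2 = -8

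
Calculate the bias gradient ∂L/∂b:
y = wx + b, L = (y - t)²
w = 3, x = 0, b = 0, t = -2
∂L/∂b = 4

y = wx + b = (3)(0) + 0 = 0
∂L/∂y = 2(y - t) = 2(0 - -2) = 4
∂y/∂b = 1
∂L/∂b = ∂L/∂y · ∂y/∂b = 4 × 1 = 4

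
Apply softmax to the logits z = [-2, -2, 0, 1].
p = [0.0339, 0.0339, 0.2507, 0.6815]

exp(z) = [0.1353, 0.1353, 1, 2.718]
Sum = 3.989
p = [0.0339, 0.0339, 0.2507, 0.6815]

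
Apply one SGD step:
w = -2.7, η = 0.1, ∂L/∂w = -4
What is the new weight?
w_new = -2.3

w_new = w - η·∂L/∂w = -2.7 - 0.1×(-4) = -2.7 - (-0.4) = -2.3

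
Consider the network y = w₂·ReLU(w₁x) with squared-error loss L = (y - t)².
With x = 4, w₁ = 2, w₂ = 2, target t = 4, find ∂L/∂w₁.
∂L/∂w₁ = 192

Forward pass:
z = w₁x = 2×4 = 8
h = ReLU(8) = 8
y = w₂h = 2×8 = 16

Backward pass:
∂L/∂y = 2(y - t) = 2(16 - 4) = 24
∂y/∂h = w₂ = 2
∂h/∂z = 1 (ReLU derivative)
∂z/∂w₁ = x = 4

∂L/∂w₁ = 24 × 2 × 1 × 4 = 192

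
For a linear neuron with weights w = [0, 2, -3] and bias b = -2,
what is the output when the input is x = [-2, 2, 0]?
y = 2

y = (0)(-2) + (2)(2) + (-3)(0) + -2 = 2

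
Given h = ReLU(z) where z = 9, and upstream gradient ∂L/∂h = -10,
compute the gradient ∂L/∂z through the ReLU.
∂L/∂z = -10

h = ReLU(9) = 9
Since z > 0: ∂h/∂z = 1
∂L/∂z = ∂L/∂h · ∂h/∂z = -10 × 1 = -10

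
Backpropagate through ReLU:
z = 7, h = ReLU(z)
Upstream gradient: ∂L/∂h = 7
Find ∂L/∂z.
∂L/∂z = 7

h = ReLU(7) = 7
Since z > 0: ∂h/∂z = 1
∂L/∂z = ∂L/∂h · ∂h/∂z = 7 × 1 = 7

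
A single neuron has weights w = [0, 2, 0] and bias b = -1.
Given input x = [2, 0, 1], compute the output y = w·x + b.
y = -1

y = (0)(2) + (2)(0) + (0)(1) + -1 = -1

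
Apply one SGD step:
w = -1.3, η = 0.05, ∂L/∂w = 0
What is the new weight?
w_new = -1.3

w_new = w - η·∂L/∂w = -1.3 - 0.05×(0) = -1.3 - (0) = -1.3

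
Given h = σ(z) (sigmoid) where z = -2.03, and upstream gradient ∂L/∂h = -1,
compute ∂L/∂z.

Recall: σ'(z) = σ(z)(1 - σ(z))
∂L/∂z = -0.1026

σ(-2.03) = 0.1161
σ'(-2.03) = σ(-2.03)(1 - σ(-2.03)) = 0.1161 × 0.8839 = 0.1026
∂L/∂z = ∂L/∂h · σ'(z) = -1 × 0.1026 = -0.1026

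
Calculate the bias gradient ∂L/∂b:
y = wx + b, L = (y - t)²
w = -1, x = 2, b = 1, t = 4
∂L/∂b = -10

y = wx + b = (-1)(2) + 1 = -1
∂L/∂y = 2(y - t) = 2(-1 - 4) = -10
∂y/∂b = 1
∂L/∂b = ∂L/∂y · ∂y/∂b = -10 × 1 = -10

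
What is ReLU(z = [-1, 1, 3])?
h = [0, 1, 3]

ReLU applied element-wise: max(0,-1)=0, max(0,1)=1, max(0,3)=3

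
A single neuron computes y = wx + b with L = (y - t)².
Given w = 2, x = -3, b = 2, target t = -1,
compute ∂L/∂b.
∂L/∂b = -6

y = wx + b = (2)(-3) + 2 = -4
∂L/∂y = 2(y - t) = 2(-4 - -1) = -6
∂y/∂b = 1
∂L/∂b = ∂L/∂y · ∂y/∂b = -6 × 1 = -6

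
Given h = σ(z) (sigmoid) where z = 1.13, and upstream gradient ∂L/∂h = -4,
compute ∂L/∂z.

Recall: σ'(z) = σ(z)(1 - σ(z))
∂L/∂z = -0.7382

σ(1.13) = 0.7558
σ'(1.13) = σ(1.13)(1 - σ(1.13)) = 0.7558 × 0.2442 = 0.1845
∂L/∂z = ∂L/∂h · σ'(z) = -4 × 0.1845 = -0.7382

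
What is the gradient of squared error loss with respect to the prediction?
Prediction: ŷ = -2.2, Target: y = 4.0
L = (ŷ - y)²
∂L/∂ŷ = -12.4

∂L/∂ŷ = 2(ŷ - y) = 2(-2.2 - 4.0) = 2(-6.2) = -12.4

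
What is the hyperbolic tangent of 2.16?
0.9737

tanh(2.16) = (e^(2.16) - e^(-2.16))/(e^(2.16) + e^(-2.16)) = 0.9737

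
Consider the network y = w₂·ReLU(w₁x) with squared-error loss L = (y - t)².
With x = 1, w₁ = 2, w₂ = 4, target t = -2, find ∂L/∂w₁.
∂L/∂w₁ = 80

Forward pass:
z = w₁x = 2×1 = 2
h = ReLU(2) = 2
y = w₂h = 4×2 = 8

Backward pass:
∂L/∂y = 2(y - t) = 2(8 - -2) = 20
∂y/∂h = w₂ = 4
∂h/∂z = 1 (ReLU derivative)
∂z/∂w₁ = x = 1

∂L/∂w₁ = 20 × 4 × 1 × 1 = 80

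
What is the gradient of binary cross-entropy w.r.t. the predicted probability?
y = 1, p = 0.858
∂L/∂p = -1.166

∂L/∂p = -y/p + (1-y)/(1-p) = -1/0.858 + 0 = -1.166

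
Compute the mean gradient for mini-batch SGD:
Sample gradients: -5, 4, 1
Average gradient = 0

Average = (1/3)(-5 + 4 + 1) = 0/3 = 0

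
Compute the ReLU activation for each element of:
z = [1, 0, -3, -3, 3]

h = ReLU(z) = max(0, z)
h = [1, 0, 0, 0, 3]

ReLU applied element-wise: max(0,1)=1, max(0,0)=0, max(0,-3)=0, max(0,-3)=0, max(0,3)=3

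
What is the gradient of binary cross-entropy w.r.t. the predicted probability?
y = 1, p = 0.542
∂L/∂p = -1.845

∂L/∂p = -y/p + (1-y)/(1-p) = -1/0.542 + 0 = -1.845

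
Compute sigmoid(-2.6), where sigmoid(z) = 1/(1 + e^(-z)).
0.06914

sigmoid(-2.6) = 1/(1 + e^(2.6)) = 1/(1 + 13.46) = 0.06914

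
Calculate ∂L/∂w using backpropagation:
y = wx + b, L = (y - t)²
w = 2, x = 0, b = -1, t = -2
∂L/∂w = 0

y = wx + b = (2)(0) + -1 = -1
∂L/∂y = 2(y - t) = 2(-1 - -2) = 2
∂y/∂w = x = 0
∂L/∂w = ∂L/∂y · ∂y/∂w = 2 × 0 = 0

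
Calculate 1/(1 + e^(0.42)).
0.3965

sigmoid(-0.42) = 1/(1 + e^(0.42)) = 1/(1 + 1.522) = 0.3965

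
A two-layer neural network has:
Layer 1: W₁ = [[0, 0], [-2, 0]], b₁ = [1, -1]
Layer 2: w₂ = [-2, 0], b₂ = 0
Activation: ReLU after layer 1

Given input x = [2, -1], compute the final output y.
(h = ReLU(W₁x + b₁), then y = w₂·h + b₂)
y = -2

Layer 1 pre-activation: z₁ = [1, -5]
After ReLU: h = [1, 0]
Layer 2 output: y = -2×1 + 0×0 + 0 = -2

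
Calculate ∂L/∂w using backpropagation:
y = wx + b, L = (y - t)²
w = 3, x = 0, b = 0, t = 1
∂L/∂w = 0

y = wx + b = (3)(0) + 0 = 0
∂L/∂y = 2(y - t) = 2(0 - 1) = -2
∂y/∂w = x = 0
∂L/∂w = ∂L/∂y · ∂y/∂w = -2 × 0 = 0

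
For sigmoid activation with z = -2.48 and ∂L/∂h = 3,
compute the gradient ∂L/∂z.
∂L/∂z = 0.2139

σ(-2.48) = 0.07727
σ'(-2.48) = σ(-2.48)(1 - σ(-2.48)) = 0.07727 × 0.9227 = 0.0713
∂L/∂z = ∂L/∂h · σ'(z) = 3 × 0.0713 = 0.2139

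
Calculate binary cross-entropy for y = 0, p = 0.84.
L = 1.833

L = -0·log(0.84) - 1·log(0.16) = -log(0.16) = 1.833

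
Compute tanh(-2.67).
-0.9905

tanh(-2.67) = (e^(-2.67) - e^(2.67))/(e^(-2.67) + e^(2.67)) = -0.9905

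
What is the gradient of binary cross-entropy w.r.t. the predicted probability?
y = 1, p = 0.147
∂L/∂p = -6.803

∂L/∂p = -y/p + (1-y)/(1-p) = -1/0.147 + 0 = -6.803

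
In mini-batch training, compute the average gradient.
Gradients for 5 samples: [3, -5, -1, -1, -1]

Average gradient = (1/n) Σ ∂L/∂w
Average gradient = -1

Average = (1/5)(3 + -5 + -1 + -1 + -1) = -5/5 = -1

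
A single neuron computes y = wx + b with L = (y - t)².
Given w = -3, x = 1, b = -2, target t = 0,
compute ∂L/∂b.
∂L/∂b = -10

y = wx + b = (-3)(1) + -2 = -5
∂L/∂y = 2(y - t) = 2(-5 - 0) = -10
∂y/∂b = 1
∂L/∂b = ∂L/∂y · ∂y/∂b = -10 × 1 = -10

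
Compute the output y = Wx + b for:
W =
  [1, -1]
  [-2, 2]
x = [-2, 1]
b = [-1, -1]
y = [-4, 5]

Wx = [1×-2 + -1×1, -2×-2 + 2×1]
   = [-3, 6]
y = Wx + b = [-3 + -1, 6 + -1] = [-4, 5]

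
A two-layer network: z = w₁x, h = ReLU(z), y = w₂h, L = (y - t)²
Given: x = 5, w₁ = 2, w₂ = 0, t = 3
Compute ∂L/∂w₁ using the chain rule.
∂L/∂w₁ = 0

Forward pass:
z = w₁x = 2×5 = 10
h = ReLU(10) = 10
y = w₂h = 0×10 = 0

Backward pass:
∂L/∂y = 2(y - t) = 2(0 - 3) = -6
∂y/∂h = w₂ = 0
∂h/∂z = 1 (ReLU derivative)
∂z/∂w₁ = x = 5

∂L/∂w₁ = -6 × 0 × 1 × 5 = 0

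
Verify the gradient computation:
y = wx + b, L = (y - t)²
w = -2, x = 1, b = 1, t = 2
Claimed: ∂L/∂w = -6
Correct

y = (-2)(1) + 1 = -1
∂L/∂y = 2(y - t) = 2(-1 - 2) = -6
∂y/∂w = x = 1
∂L/∂w = -6 × 1 = -6

Claimed value: -6
Correct: The correct gradient is -6.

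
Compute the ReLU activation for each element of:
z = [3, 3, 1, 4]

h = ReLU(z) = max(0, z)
h = [3, 3, 1, 4]

ReLU applied element-wise: max(0,3)=3, max(0,3)=3, max(0,1)=1, max(0,4)=4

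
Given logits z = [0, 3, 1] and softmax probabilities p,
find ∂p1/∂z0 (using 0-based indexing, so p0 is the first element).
∂p1/∂z0 = -0.03545

p = softmax(z) = [0.04201, 0.8438, 0.1142]
p1 = 0.8438, p0 = 0.04201

∂p1/∂z0 = -p1 × p0 = -0.8438 × 0.04201 = -0.03545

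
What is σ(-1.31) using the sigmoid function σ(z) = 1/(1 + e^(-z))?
0.2125

sigmoid(-1.31) = 1/(1 + e^(1.31)) = 1/(1 + 3.706) = 0.2125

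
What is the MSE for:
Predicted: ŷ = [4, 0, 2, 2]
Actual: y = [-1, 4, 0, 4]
MSE = 12.25

MSE = (1/4)((4--1)² + (0-4)² + (2-0)² + (2-4)²) = (1/4)(25 + 16 + 4 + 4) = 12.25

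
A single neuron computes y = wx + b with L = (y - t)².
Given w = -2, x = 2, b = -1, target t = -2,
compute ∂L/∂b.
∂L/∂b = -6

y = wx + b = (-2)(2) + -1 = -5
∂L/∂y = 2(y - t) = 2(-5 - -2) = -6
∂y/∂b = 1
∂L/∂b = ∂L/∂y · ∂y/∂b = -6 × 1 = -6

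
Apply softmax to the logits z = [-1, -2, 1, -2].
p = [0.1096, 0.0403, 0.8098, 0.0403]

exp(z) = [0.3679, 0.1353, 2.718, 0.1353]
Sum = 3.357
p = [0.1096, 0.0403, 0.8098, 0.0403]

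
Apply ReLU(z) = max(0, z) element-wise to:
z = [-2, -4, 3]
h = [0, 0, 3]

ReLU applied element-wise: max(0,-2)=0, max(0,-4)=0, max(0,3)=3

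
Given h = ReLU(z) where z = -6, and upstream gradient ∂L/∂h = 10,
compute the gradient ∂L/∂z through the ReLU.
∂L/∂z = 0

h = ReLU(-6) = 0
Since z < 0: ∂h/∂z = 0
∂L/∂z = ∂L/∂h · ∂h/∂z = 10 × 0 = 0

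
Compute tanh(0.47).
0.4382

tanh(0.47) = (e^(0.47) - e^(-0.47))/(e^(0.47) + e^(-0.47)) = 0.4382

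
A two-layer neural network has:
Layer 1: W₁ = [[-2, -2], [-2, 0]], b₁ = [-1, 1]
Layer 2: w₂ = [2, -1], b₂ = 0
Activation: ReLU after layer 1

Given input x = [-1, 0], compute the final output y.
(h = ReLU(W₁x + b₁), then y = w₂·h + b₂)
y = -1

Layer 1 pre-activation: z₁ = [1, 3]
After ReLU: h = [1, 3]
Layer 2 output: y = 2×1 + -1×3 + 0 = -1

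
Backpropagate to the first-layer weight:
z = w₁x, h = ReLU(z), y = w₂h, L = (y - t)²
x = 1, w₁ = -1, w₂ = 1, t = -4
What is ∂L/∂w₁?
∂L/∂w₁ = 0

Forward pass:
z = w₁x = -1×1 = -1
h = ReLU(-1) = 0
y = w₂h = 1×0 = 0

Backward pass:
∂L/∂y = 2(y - t) = 2(0 - -4) = 8
∂y/∂h = w₂ = 1
∂h/∂z = 0 (ReLU derivative)
∂z/∂w₁ = x = 1

∂L/∂w₁ = 8 × 1 × 0 × 1 = 0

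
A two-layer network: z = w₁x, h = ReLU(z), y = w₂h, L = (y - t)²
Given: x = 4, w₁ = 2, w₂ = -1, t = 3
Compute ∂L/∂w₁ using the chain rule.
∂L/∂w₁ = 88

Forward pass:
z = w₁x = 2×4 = 8
h = ReLU(8) = 8
y = w₂h = -1×8 = -8

Backward pass:
∂L/∂y = 2(y - t) = 2(-8 - 3) = -22
∂y/∂h = w₂ = -1
∂h/∂z = 1 (ReLU derivative)
∂z/∂w₁ = x = 4

∂L/∂w₁ = -22 × -1 × 1 × 4 = 88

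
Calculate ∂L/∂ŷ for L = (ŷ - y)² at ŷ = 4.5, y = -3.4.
∂L/∂ŷ = 15.8

∂L/∂ŷ = 2(ŷ - y) = 2(4.5 - -3.4) = 2(7.9) = 15.8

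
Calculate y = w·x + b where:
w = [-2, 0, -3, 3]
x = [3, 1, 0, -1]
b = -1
y = -10

y = (-2)(3) + (0)(1) + (-3)(0) + (3)(-1) + -1 = -10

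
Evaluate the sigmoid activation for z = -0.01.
0.4975

sigmoid(-0.01) = 1/(1 + e^(0.01)) = 1/(1 + 1.01) = 0.4975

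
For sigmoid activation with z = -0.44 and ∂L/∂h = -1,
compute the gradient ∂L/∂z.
∂L/∂z = -0.2383

σ(-0.44) = 0.3917
σ'(-0.44) = σ(-0.44)(1 - σ(-0.44)) = 0.3917 × 0.6083 = 0.2383
∂L/∂z = ∂L/∂h · σ'(z) = -1 × 0.2383 = -0.2383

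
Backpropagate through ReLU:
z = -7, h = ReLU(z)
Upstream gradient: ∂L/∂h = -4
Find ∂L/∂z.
∂L/∂z = 0

h = ReLU(-7) = 0
Since z < 0: ∂h/∂z = 0
∂L/∂z = ∂L/∂h · ∂h/∂z = -4 × 0 = 0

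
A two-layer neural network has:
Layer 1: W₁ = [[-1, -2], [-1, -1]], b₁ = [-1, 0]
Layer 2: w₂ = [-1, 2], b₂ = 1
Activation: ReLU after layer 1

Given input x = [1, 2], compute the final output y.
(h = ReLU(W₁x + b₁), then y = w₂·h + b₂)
y = 1

Layer 1 pre-activation: z₁ = [-6, -3]
After ReLU: h = [0, 0]
Layer 2 output: y = -1×0 + 2×0 + 1 = 1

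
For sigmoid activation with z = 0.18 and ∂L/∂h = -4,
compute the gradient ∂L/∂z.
∂L/∂z = -0.9919

σ(0.18) = 0.5449
σ'(0.18) = σ(0.18)(1 - σ(0.18)) = 0.5449 × 0.4551 = 0.248
∂L/∂z = ∂L/∂h · σ'(z) = -4 × 0.248 = -0.9919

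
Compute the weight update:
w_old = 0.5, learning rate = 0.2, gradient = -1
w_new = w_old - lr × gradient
w_new = 0.7

w_new = w - η·∂L/∂w = 0.5 - 0.2×(-1) = 0.5 - (-0.2) = 0.7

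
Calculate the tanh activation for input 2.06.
0.968

tanh(2.06) = (e^(2.06) - e^(-2.06))/(e^(2.06) + e^(-2.06)) = 0.968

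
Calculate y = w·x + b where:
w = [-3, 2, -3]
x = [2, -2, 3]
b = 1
y = -18

y = (-3)(2) + (2)(-2) + (-3)(3) + 1 = -18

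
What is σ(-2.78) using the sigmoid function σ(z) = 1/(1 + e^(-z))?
0.05841

sigmoid(-2.78) = 1/(1 + e^(2.78)) = 1/(1 + 16.12) = 0.05841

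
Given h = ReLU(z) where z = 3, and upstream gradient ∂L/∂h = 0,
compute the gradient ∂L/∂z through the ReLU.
∂L/∂z = 0

h = ReLU(3) = 3
Since z > 0: ∂h/∂z = 1
∂L/∂z = ∂L/∂h · ∂h/∂z = 0 × 1 = 0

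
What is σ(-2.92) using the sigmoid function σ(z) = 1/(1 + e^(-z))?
0.05117

sigmoid(-2.92) = 1/(1 + e^(2.92)) = 1/(1 + 18.54) = 0.05117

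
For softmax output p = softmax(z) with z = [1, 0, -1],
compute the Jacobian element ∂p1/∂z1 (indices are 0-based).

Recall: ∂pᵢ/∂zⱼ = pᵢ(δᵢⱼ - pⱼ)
∂p1/∂z1 = 0.1848

p = softmax(z) = [0.6652, 0.2447, 0.09003]
p1 = 0.2447

∂p1/∂z1 = p1(1 - p1) = 0.2447 × (1 - 0.2447) = 0.1848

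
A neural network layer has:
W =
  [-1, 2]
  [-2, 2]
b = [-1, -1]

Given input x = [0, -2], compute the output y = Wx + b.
y = [-5, -5]

Wx = [-1×0 + 2×-2, -2×0 + 2×-2]
   = [-4, -4]
y = Wx + b = [-4 + -1, -4 + -1] = [-5, -5]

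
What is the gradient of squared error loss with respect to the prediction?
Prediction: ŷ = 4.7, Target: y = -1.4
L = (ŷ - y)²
∂L/∂ŷ = 12.2

∂L/∂ŷ = 2(ŷ - y) = 2(4.7 - -1.4) = 2(6.1) = 12.2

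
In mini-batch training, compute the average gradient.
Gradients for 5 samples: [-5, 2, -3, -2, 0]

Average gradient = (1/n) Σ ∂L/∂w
Average gradient = -1.6

Average = (1/5)(-5 + 2 + -3 + -2 + 0) = -8/5 = -1.6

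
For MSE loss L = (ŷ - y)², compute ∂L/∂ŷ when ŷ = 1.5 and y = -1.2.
∂L/∂ŷ = 5.4

∂L/∂ŷ = 2(ŷ - y) = 2(1.5 - -1.2) = 2(2.7) = 5.4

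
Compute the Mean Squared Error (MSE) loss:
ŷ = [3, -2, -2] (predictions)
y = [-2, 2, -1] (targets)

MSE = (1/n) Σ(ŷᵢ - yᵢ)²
MSE = 14

MSE = (1/3)((3--2)² + (-2-2)² + (-2--1)²) = (1/3)(25 + 16 + 1) = 14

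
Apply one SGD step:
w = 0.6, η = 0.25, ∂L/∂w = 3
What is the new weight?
w_new = -0.15

w_new = w - η·∂L/∂w = 0.6 - 0.25×(3) = 0.6 - (0.75) = -0.15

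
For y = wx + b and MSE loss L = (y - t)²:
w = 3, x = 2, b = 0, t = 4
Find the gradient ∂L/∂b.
∂L/∂b = 4

y = wx + b = (3)(2) + 0 = 6
∂L/∂y = 2(y - t) = 2(6 - 4) = 4
∂y/∂b = 1
∂L/∂b = ∂L/∂y · ∂y/∂b = 4 × 1 = 4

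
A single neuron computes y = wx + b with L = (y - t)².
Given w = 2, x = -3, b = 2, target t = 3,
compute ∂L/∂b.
∂L/∂b = -14

y = wx + b = (2)(-3) + 2 = -4
∂L/∂y = 2(y - t) = 2(-4 - 3) = -14
∂y/∂b = 1
∂L/∂b = ∂L/∂y · ∂y/∂b = -14 × 1 = -14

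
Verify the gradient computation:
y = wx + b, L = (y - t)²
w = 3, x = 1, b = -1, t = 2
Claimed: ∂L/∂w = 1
Incorrect

y = (3)(1) + -1 = 2
∂L/∂y = 2(y - t) = 2(2 - 2) = 0
∂y/∂w = x = 1
∂L/∂w = 0 × 1 = 0

Claimed value: 1
Incorrect: The correct gradient is 0.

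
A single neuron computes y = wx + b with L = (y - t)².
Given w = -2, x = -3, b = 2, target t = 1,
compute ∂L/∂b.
∂L/∂b = 14

y = wx + b = (-2)(-3) + 2 = 8
∂L/∂y = 2(y - t) = 2(8 - 1) = 14
∂y/∂b = 1
∂L/∂b = ∂L/∂y · ∂y/∂b = 14 × 1 = 14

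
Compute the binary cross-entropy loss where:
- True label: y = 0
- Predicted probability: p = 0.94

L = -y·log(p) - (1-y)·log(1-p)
L = 2.813

L = -0·log(0.94) - 1·log(0.06) = -log(0.06) = 2.813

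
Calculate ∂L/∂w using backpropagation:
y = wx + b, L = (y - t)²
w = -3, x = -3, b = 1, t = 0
∂L/∂w = -60

y = wx + b = (-3)(-3) + 1 = 10
∂L/∂y = 2(y - t) = 2(10 - 0) = 20
∂y/∂w = x = -3
∂L/∂w = ∂L/∂y · ∂y/∂w = 20 × -3 = -60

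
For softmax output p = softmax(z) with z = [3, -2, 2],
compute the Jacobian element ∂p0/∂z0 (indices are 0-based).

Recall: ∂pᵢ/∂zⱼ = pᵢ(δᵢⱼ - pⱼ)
∂p0/∂z0 = 0.1983

p = softmax(z) = [0.7275, 0.004902, 0.2676]
p0 = 0.7275

∂p0/∂z0 = p0(1 - p0) = 0.7275 × (1 - 0.7275) = 0.1983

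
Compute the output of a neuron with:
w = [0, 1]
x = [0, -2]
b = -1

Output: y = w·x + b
y = -3

y = (0)(0) + (1)(-2) + -1 = -3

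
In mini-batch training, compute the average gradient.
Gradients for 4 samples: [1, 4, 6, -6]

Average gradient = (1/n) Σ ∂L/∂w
Average gradient = 1.25

Average = (1/4)(1 + 4 + 6 + -6) = 5/4 = 1.25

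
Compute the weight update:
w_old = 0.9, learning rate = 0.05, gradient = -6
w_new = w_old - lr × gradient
w_new = 1.2

w_new = w - η·∂L/∂w = 0.9 - 0.05×(-6) = 0.9 - (-0.3) = 1.2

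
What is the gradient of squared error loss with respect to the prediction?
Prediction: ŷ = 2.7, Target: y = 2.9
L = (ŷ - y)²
∂L/∂ŷ = -0.4

∂L/∂ŷ = 2(ŷ - y) = 2(2.7 - 2.9) = 2(-0.2) = -0.4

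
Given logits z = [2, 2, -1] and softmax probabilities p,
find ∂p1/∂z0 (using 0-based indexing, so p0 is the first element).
∂p1/∂z0 = -0.238

p = softmax(z) = [0.4879, 0.4879, 0.02429]
p1 = 0.4879, p0 = 0.4879

∂p1/∂z0 = -p1 × p0 = -0.4879 × 0.4879 = -0.238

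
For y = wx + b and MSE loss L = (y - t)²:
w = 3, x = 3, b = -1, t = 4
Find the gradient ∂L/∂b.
∂L/∂b = 8

y = wx + b = (3)(3) + -1 = 8
∂L/∂y = 2(y - t) = 2(8 - 4) = 8
∂y/∂b = 1
∂L/∂b = ∂L/∂y · ∂y/∂b = 8 × 1 = 8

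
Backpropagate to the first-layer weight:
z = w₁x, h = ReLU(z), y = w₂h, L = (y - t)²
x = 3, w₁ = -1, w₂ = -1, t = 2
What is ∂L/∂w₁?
∂L/∂w₁ = 0

Forward pass:
z = w₁x = -1×3 = -3
h = ReLU(-3) = 0
y = w₂h = -1×0 = 0

Backward pass:
∂L/∂y = 2(y - t) = 2(0 - 2) = -4
∂y/∂h = w₂ = -1
∂h/∂z = 0 (ReLU derivative)
∂z/∂w₁ = x = 3

∂L/∂w₁ = -4 × -1 × 0 × 3 = 0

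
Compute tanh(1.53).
0.9104

tanh(1.53) = (e^(1.53) - e^(-1.53))/(e^(1.53) + e^(-1.53)) = 0.9104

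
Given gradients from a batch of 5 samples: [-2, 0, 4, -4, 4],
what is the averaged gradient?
Average gradient = 0.4

Average = (1/5)(-2 + 0 + 4 + -4 + 4) = 2/5 = 0.4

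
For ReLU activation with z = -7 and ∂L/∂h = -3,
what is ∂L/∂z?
∂L/∂z = 0

h = ReLU(-7) = 0
Since z < 0: ∂h/∂z = 0
∂L/∂z = ∂L/∂h · ∂h/∂z = -3 × 0 = 0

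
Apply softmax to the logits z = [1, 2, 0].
p = [0.2447, 0.6652, 0.09]

exp(z) = [2.718, 7.389, 1]
Sum = 11.11
p = [0.2447, 0.6652, 0.09]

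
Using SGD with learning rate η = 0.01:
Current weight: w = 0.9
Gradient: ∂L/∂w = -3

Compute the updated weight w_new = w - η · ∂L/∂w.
w_new = 0.93

w_new = w - η·∂L/∂w = 0.9 - 0.01×(-3) = 0.9 - (-0.03) = 0.93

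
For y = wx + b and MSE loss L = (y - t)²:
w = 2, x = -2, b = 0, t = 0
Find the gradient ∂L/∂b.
∂L/∂b = -8

y = wx + b = (2)(-2) + 0 = -4
∂L/∂y = 2(y - t) = 2(-4 - 0) = -8
∂y/∂b = 1
∂L/∂b = ∂L/∂y · ∂y/∂b = -8 × 1 = -8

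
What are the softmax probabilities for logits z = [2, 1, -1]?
p = [0.7054, 0.2595, 0.0351]

exp(z) = [7.389, 2.718, 0.3679]
Sum = 10.48
p = [0.7054, 0.2595, 0.0351]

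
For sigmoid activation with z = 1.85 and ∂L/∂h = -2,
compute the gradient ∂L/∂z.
∂L/∂z = -0.2348

σ(1.85) = 0.8641
σ'(1.85) = σ(1.85)(1 - σ(1.85)) = 0.8641 × 0.1359 = 0.1174
∂L/∂z = ∂L/∂h · σ'(z) = -2 × 0.1174 = -0.2348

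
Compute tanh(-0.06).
-0.05993

tanh(-0.06) = (e^(-0.06) - e^(0.06))/(e^(-0.06) + e^(0.06)) = -0.05993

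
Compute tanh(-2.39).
-0.9833

tanh(-2.39) = (e^(-2.39) - e^(2.39))/(e^(-2.39) + e^(2.39)) = -0.9833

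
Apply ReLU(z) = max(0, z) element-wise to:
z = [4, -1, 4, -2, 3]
h = [4, 0, 4, 0, 3]

ReLU applied element-wise: max(0,4)=4, max(0,-1)=0, max(0,4)=4, max(0,-2)=0, max(0,3)=3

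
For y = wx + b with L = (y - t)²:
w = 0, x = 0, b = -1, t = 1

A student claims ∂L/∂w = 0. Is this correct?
Correct

y = (0)(0) + -1 = -1
∂L/∂y = 2(y - t) = 2(-1 - 1) = -4
∂y/∂w = x = 0
∂L/∂w = -4 × 0 = 0

Claimed value: 0
Correct: The correct gradient is 0.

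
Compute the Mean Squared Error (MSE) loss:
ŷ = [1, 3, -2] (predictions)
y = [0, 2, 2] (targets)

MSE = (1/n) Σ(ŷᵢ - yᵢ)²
MSE = 6

MSE = (1/3)((1-0)² + (3-2)² + (-2-2)²) = (1/3)(1 + 1 + 16) = 6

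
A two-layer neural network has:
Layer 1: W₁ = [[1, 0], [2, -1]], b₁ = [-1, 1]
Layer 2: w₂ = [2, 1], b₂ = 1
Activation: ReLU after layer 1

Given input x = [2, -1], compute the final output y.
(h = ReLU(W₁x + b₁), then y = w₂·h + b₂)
y = 9

Layer 1 pre-activation: z₁ = [1, 6]
After ReLU: h = [1, 6]
Layer 2 output: y = 2×1 + 1×6 + 1 = 9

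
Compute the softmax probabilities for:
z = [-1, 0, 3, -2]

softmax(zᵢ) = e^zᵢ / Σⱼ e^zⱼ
p = [0.017, 0.0463, 0.9304, 0.0063]

exp(z) = [0.3679, 1, 20.09, 0.1353]
Sum = 21.59
p = [0.017, 0.0463, 0.9304, 0.0063]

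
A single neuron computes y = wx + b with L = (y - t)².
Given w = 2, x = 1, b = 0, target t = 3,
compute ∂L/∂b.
∂L/∂b = -2

y = wx + b = (2)(1) + 0 = 2
∂L/∂y = 2(y - t) = 2(2 - 3) = -2
∂y/∂b = 1
∂L/∂b = ∂L/∂y · ∂y/∂b = -2 × 1 = -2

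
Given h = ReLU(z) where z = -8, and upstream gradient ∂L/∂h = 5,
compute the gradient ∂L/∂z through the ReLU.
∂L/∂z = 0

h = ReLU(-8) = 0
Since z < 0: ∂h/∂z = 0
∂L/∂z = ∂L/∂h · ∂h/∂z = 5 × 0 = 0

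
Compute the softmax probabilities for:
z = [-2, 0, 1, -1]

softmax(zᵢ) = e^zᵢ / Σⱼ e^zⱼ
p = [0.0321, 0.2369, 0.6439, 0.0871]

exp(z) = [0.1353, 1, 2.718, 0.3679]
Sum = 4.221
p = [0.0321, 0.2369, 0.6439, 0.0871]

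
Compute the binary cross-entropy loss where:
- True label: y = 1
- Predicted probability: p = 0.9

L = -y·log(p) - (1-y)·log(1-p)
L = 0.1054

L = -1·log(0.9) - 0·log(0.1) = -log(0.9) = 0.1054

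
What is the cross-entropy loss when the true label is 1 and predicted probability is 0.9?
L = 0.1054

L = -1·log(0.9) - 0·log(0.1) = -log(0.9) = 0.1054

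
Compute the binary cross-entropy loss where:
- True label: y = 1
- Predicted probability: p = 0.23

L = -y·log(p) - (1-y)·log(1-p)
L = 1.47

L = -1·log(0.23) - 0·log(0.77) = -log(0.23) = 1.47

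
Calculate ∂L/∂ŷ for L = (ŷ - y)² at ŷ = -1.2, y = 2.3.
∂L/∂ŷ = -7.0

∂L/∂ŷ = 2(ŷ - y) = 2(-1.2 - 2.3) = 2(-3.5) = -7.0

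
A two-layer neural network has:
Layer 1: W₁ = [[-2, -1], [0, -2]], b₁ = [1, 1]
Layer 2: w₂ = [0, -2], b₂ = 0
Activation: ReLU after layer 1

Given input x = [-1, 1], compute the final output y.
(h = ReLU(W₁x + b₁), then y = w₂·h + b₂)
y = 0

Layer 1 pre-activation: z₁ = [2, -1]
After ReLU: h = [2, 0]
Layer 2 output: y = 0×2 + -2×0 + 0 = 0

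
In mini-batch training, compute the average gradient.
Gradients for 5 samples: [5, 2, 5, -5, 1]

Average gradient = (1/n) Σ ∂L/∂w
Average gradient = 1.6

Average = (1/5)(5 + 2 + 5 + -5 + 1) = 8/5 = 1.6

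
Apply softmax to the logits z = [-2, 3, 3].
p = [0.0034, 0.4983, 0.4983]

exp(z) = [0.1353, 20.09, 20.09]
Sum = 40.31
p = [0.0034, 0.4983, 0.4983]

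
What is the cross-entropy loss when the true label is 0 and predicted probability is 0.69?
L = 1.171

L = -0·log(0.69) - 1·log(0.31) = -log(0.31) = 1.171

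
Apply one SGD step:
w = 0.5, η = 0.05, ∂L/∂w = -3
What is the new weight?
w_new = 0.65

w_new = w - η·∂L/∂w = 0.5 - 0.05×(-3) = 0.5 - (-0.15) = 0.65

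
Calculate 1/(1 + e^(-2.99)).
0.9521

sigmoid(2.99) = 1/(1 + e^(-2.99)) = 1/(1 + 0.05029) = 0.9521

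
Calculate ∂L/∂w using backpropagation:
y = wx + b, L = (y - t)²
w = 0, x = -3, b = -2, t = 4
∂L/∂w = 36

y = wx + b = (0)(-3) + -2 = -2
∂L/∂y = 2(y - t) = 2(-2 - 4) = -12
∂y/∂w = x = -3
∂L/∂w = ∂L/∂y · ∂y/∂w = -12 × -3 = 36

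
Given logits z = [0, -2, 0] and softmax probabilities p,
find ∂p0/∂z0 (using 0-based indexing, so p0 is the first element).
∂p0/∂z0 = 0.249

p = softmax(z) = [0.4683, 0.06338, 0.4683]
p0 = 0.4683

∂p0/∂z0 = p0(1 - p0) = 0.4683 × (1 - 0.4683) = 0.249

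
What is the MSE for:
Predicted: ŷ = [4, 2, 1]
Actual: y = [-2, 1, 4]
MSE = 15.33

MSE = (1/3)((4--2)² + (2-1)² + (1-4)²) = (1/3)(36 + 1 + 9) = 15.33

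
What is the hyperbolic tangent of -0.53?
-0.4854

tanh(-0.53) = (e^(-0.53) - e^(0.53))/(e^(-0.53) + e^(0.53)) = -0.4854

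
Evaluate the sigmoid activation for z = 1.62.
0.8348

sigmoid(1.62) = 1/(1 + e^(-1.62)) = 1/(1 + 0.1979) = 0.8348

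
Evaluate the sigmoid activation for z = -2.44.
0.08017

sigmoid(-2.44) = 1/(1 + e^(2.44)) = 1/(1 + 11.47) = 0.08017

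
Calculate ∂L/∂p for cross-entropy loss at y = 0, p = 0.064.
∂L/∂p = 1.068

∂L/∂p = -y/p + (1-y)/(1-p) = 0 + 1/0.936 = 1.068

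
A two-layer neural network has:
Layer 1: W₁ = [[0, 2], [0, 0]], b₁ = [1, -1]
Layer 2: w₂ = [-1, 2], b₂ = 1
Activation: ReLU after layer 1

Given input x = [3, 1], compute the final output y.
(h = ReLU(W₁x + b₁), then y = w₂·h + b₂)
y = -2

Layer 1 pre-activation: z₁ = [3, -1]
After ReLU: h = [3, 0]
Layer 2 output: y = -1×3 + 2×0 + 1 = -2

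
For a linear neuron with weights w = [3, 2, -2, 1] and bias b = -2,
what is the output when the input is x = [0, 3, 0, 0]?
y = 4

y = (3)(0) + (2)(3) + (-2)(0) + (1)(0) + -2 = 4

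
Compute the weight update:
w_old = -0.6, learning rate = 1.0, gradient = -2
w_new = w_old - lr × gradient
w_new = 1.4

w_new = w - η·∂L/∂w = -0.6 - 1.0×(-2) = -0.6 - (-2) = 1.4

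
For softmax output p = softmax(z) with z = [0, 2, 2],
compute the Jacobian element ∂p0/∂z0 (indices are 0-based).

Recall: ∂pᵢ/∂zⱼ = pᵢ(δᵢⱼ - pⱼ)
∂p0/∂z0 = 0.05936

p = softmax(z) = [0.06338, 0.4683, 0.4683]
p0 = 0.06338

∂p0/∂z0 = p0(1 - p0) = 0.06338 × (1 - 0.06338) = 0.05936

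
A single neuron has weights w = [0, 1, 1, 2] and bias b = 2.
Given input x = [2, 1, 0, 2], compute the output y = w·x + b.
y = 7

y = (0)(2) + (1)(1) + (1)(0) + (2)(2) + 2 = 7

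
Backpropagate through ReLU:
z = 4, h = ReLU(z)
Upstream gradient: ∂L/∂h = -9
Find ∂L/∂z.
∂L/∂z = -9

h = ReLU(4) = 4
Since z > 0: ∂h/∂z = 1
∂L/∂z = ∂L/∂h · ∂h/∂z = -9 × 1 = -9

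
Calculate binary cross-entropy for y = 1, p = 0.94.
L = 0.06188

L = -1·log(0.94) - 0·log(0.06) = -log(0.94) = 0.06188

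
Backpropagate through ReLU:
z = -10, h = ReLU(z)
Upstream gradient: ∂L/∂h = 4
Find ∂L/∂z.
∂L/∂z = 0

h = ReLU(-10) = 0
Since z < 0: ∂h/∂z = 0
∂L/∂z = ∂L/∂h · ∂h/∂z = 4 × 0 = 0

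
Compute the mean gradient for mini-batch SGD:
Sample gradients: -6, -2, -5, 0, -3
Average gradient = -3.2

Average = (1/5)(-6 + -2 + -5 + 0 + -3) = -16/5 = -3.2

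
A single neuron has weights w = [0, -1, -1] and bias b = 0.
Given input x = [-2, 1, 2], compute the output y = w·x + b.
y = -3

y = (0)(-2) + (-1)(1) + (-1)(2) + 0 = -3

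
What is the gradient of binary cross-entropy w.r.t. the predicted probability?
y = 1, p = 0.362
∂L/∂p = -2.762

∂L/∂p = -y/p + (1-y)/(1-p) = -1/0.362 + 0 = -2.762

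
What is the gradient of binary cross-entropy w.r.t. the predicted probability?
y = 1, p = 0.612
∂L/∂p = -1.634

∂L/∂p = -y/p + (1-y)/(1-p) = -1/0.612 + 0 = -1.634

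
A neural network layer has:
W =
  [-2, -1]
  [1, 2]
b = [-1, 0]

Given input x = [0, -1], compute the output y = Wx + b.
y = [0, -2]

Wx = [-2×0 + -1×-1, 1×0 + 2×-1]
   = [1, -2]
y = Wx + b = [1 + -1, -2 + 0] = [0, -2]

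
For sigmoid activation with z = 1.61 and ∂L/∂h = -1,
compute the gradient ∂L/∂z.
∂L/∂z = -0.1388

σ(1.61) = 0.8334
σ'(1.61) = σ(1.61)(1 - σ(1.61)) = 0.8334 × 0.1666 = 0.1388
∂L/∂z = ∂L/∂h · σ'(z) = -1 × 0.1388 = -0.1388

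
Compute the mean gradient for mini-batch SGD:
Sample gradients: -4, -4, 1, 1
Average gradient = -1.5

Average = (1/4)(-4 + -4 + 1 + 1) = -6/4 = -1.5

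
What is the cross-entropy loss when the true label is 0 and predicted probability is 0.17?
L = 0.1863

L = -0·log(0.17) - 1·log(0.83) = -log(0.83) = 0.1863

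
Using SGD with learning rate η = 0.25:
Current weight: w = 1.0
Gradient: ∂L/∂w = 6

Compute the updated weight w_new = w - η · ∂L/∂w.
w_new = -0.5

w_new = w - η·∂L/∂w = 1.0 - 0.25×(6) = 1.0 - (1.5) = -0.5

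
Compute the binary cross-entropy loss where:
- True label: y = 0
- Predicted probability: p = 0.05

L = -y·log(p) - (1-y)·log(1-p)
L = 0.05129

L = -0·log(0.05) - 1·log(0.95) = -log(0.95) = 0.05129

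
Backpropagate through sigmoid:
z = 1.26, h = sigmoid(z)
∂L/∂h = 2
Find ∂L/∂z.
∂L/∂z = 0.3443

σ(1.26) = 0.779
σ'(1.26) = σ(1.26)(1 - σ(1.26)) = 0.779 × 0.221 = 0.1721
∂L/∂z = ∂L/∂h · σ'(z) = 2 × 0.1721 = 0.3443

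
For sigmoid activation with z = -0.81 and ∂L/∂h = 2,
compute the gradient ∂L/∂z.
∂L/∂z = 0.4262

σ(-0.81) = 0.3079
σ'(-0.81) = σ(-0.81)(1 - σ(-0.81)) = 0.3079 × 0.6921 = 0.2131
∂L/∂z = ∂L/∂h · σ'(z) = 2 × 0.2131 = 0.4262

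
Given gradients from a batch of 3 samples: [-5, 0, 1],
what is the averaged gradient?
Average gradient = -1.333

Average = (1/3)(-5 + 0 + 1) = -4/3 = -1.333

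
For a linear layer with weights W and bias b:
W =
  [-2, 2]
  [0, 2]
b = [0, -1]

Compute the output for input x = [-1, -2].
y = [-2, -5]

Wx = [-2×-1 + 2×-2, 0×-1 + 2×-2]
   = [-2, -4]
y = Wx + b = [-2 + 0, -4 + -1] = [-2, -5]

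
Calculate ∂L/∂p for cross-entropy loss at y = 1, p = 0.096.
∂L/∂p = -10.42

∂L/∂p = -y/p + (1-y)/(1-p) = -1/0.096 + 0 = -10.42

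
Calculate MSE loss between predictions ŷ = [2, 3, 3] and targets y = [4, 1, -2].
MSE = 11

MSE = (1/3)((2-4)² + (3-1)² + (3--2)²) = (1/3)(4 + 4 + 25) = 11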